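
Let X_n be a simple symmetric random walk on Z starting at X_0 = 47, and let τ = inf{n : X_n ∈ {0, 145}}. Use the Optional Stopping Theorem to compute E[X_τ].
E[X_τ] = 47

X_n is a martingale and τ is a bounded-mean stopping time (indeed τ is finite a.s. with bounded expectation since the walk is in a bounded region). By the OST, E[X_τ] = E[X_0] = 47. Equivalently: E[X_τ] = 145 · P(hit 145 first) + 0 · P(hit 0 first) = 145 · (47/145) = 47.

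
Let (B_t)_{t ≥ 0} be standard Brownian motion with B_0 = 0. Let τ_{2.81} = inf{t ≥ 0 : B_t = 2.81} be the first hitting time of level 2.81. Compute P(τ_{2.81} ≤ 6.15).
P(τ_{2.81} ≤ 6.15) = 2(1 − Φ(2.81/√6.15)) = 2(1 − Φ(1.1331)) ≈ 0.2572

By the reflection principle for standard BM, P(τ_b ≤ t) = 2 · P(B_t ≥ b). Since B_t ~ N(0, t), P(B_t ≥ 2.81) = 1 − Φ(2.81/√t) = 1 − Φ(2.81/√6.15) = 1 − Φ(1.1331) ≈ 0.12859. Doubling: P(τ_{2.81} ≤ 6.15) ≈ 2 · 0.12859 = 0.25718 ≈ 0.2572.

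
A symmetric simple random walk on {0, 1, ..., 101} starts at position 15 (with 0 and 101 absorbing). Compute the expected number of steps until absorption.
E[τ | X_0 = 15] = 1290

Let v_k = E[τ | X_0 = k]. Boundary: v_0 = v_101 = 0. Recurrence: v_k = 1 + (v_{k-1} + v_{k+1})/2 for 1 ≤ k ≤ 100. The particular solution to v_k − (v_{k-1} + v_{k+1})/2 = 1 is v_k = −k^2. Adding homogeneous solution A + B k and matching boundaries gives v_k = k (101 − k). Substituting k = 15: v_15 = 15 · 86 = 1290.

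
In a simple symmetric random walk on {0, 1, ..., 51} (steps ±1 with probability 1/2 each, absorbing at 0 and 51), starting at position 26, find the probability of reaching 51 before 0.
P(hit 51 before 0) = 26/51

Let u_k = P(hit 51 before 0 | start at k). Then u_0 = 0, u_51 = 1, and u_k = u_{k-1}/2 + u_{k+1}/2 for 1 ≤ k ≤ 50. This harmonic recurrence is solved by u_k = k/51, giving u_26 = 26/51.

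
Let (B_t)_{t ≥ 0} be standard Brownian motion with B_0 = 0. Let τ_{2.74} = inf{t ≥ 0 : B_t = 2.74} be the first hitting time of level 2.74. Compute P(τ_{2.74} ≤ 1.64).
P(τ_{2.74} ≤ 1.64) = 2(1 − Φ(2.74/√1.64)) = 2(1 − Φ(2.1396)) ≈ 0.0324

By the reflection principle for standard BM, P(τ_b ≤ t) = 2 · P(B_t ≥ b). Since B_t ~ N(0, t), P(B_t ≥ 2.74) = 1 − Φ(2.74/√t) = 1 − Φ(2.74/√1.64) = 1 − Φ(2.1396) ≈ 0.01619. Doubling: P(τ_{2.74} ≤ 1.64) ≈ 2 · 0.01619 = 0.03238 ≈ 0.0324.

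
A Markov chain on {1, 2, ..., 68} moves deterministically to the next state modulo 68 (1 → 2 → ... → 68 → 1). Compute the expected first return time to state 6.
E[T_6 | X_0 = 6] = 68

The chain cycles deterministically, so starting at state 6 it returns in exactly 68 steps. Equivalently, the stationary distribution is uniform π_j = 1/68 for every state j, so by Kac's formula E[T_6] = 1/π_6 = 68.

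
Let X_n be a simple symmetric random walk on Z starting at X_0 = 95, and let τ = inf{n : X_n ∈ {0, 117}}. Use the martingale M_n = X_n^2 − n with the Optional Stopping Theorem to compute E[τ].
E[τ] = 2090

M_n = X_n^2 − n is a martingale (since E[X_{n+1}^2 | F_n] = X_n^2 + 1). By OST (τ has finite mean in a bounded region), E[M_τ] = E[M_0] = X_0^2 − 0 = 95^2 = 9025. Also E[M_τ] = E[X_τ^2] − E[τ]. The walk exits at 0 or 117, with P(hit 117 first) = 95/117, so E[X_τ^2] = 117^2 · 95/117 + 0 = 11115. Thus E[τ] = E[X_τ^2] − E[M_τ] = 11115 − 9025 = 2090 = 95(117 − 95) = 2090.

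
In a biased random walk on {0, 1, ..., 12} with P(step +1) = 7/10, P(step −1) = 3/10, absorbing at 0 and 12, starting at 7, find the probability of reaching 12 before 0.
P(hit 12 before 0) = (1 − (3/7)^7) / (1 − (3/7)^12) = 3451132573/3460188940

Let u_k denote P(reach 12 before 0 | start at k). Boundary: u_0 = 0, u_12 = 1. Recurrence: u_k = 7/10·u_{k+1} + 3/10·u_{k-1} for 1 ≤ k ≤ 11. Try u_k = A + B·r^k with r = q/p = (3/10)/(7/10) = 3/7. Substitution satisfies the recurrence; boundary conditions give:
  u_k = (1 − r^k) / (1 − r^N) = (1 − (3/7)^7) / (1 − (3/7)^12) = 3451132573/3460188940.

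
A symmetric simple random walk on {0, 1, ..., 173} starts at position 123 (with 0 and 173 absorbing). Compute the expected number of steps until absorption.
E[τ | X_0 = 123] = 6150

Let v_k = E[τ | X_0 = k]. Boundary: v_0 = v_173 = 0. Recurrence: v_k = 1 + (v_{k-1} + v_{k+1})/2 for 1 ≤ k ≤ 172. The particular solution to v_k − (v_{k-1} + v_{k+1})/2 = 1 is v_k = −k^2. Adding homogeneous solution A + B k and matching boundaries gives v_k = k (173 − k). Substituting k = 123: v_123 = 123 · 50 = 6150.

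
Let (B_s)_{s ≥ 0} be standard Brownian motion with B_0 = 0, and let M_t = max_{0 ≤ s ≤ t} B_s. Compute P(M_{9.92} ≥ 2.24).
P(M_{9.92} ≥ 2.24) = 2·P(B_{9.92} ≥ 2.24) = 2(1 − Φ(2.24/√9.92)) ≈ 0.4770

By the reflection principle for Brownian motion, P(M_t ≥ a) = 2 · P(B_t ≥ a) for a ≥ 0. Since B_t ~ N(0, t), P(B_t ≥ 2.24) = 1 − Φ(2.24/√t) = 1 − Φ(2.24/√9.92) = 1 − Φ(0.7112). So
  P(M_{9.92} ≥ 2.24) = 2(1 − Φ(0.7112)) ≈ 0.4770.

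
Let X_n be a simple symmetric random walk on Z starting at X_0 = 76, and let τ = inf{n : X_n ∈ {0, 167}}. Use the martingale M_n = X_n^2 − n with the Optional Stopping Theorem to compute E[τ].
E[τ] = 6916

M_n = X_n^2 − n is a martingale (since E[X_{n+1}^2 | F_n] = X_n^2 + 1). By OST (τ has finite mean in a bounded region), E[M_τ] = E[M_0] = X_0^2 − 0 = 76^2 = 5776. Also E[M_τ] = E[X_τ^2] − E[τ]. The walk exits at 0 or 167, with P(hit 167 first) = 76/167, so E[X_τ^2] = 167^2 · 76/167 + 0 = 12692. Thus E[τ] = E[X_τ^2] − E[M_τ] = 12692 − 5776 = 6916 = 76(167 − 76) = 6916.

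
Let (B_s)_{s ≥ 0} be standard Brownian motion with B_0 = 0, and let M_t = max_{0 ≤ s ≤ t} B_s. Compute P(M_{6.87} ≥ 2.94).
P(M_{6.87} ≥ 2.94) = 2·P(B_{6.87} ≥ 2.94) = 2(1 − Φ(2.94/√6.87)) ≈ 0.2620

By the reflection principle for Brownian motion, P(M_t ≥ a) = 2 · P(B_t ≥ a) for a ≥ 0. Since B_t ~ N(0, t), P(B_t ≥ 2.94) = 1 − Φ(2.94/√t) = 1 − Φ(2.94/√6.87) = 1 − Φ(1.1217). So
  P(M_{6.87} ≥ 2.94) = 2(1 − Φ(1.1217)) ≈ 0.2620.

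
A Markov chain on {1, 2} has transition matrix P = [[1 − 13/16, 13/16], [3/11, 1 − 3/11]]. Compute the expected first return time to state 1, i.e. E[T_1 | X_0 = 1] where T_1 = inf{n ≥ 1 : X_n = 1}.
E[T_1 | X_0 = 1] = 1/π_1 = 191/48

For an irreducible recurrent Markov chain with stationary distribution π, E[T_i | X_0 = i] = 1/π_i (Kac's formula). Here π_1 = (3/11)/(13/16 + 3/11) = (3/11)/(191/176) = 48/191, so E[T_1 | X_0 = 1] = 1/π_1 = (13/16 + 3/11)/(3/11) = (191/176)/(3/11) = 191/48.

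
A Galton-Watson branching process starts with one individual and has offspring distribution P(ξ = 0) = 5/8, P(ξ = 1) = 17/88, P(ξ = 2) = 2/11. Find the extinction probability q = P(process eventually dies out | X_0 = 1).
q = 1

Mean offspring μ = 0·5/8 + 1·17/88 + 2·2/11 = 49/88 ≤ 1. For μ ≤ 1 with offspring not concentrated at 1, the Galton-Watson process goes extinct almost surely, so q = 1.
(Algebraic check: The pgf is f(s) = 5/8 + 17/88·s + 2/11·s². The extinction probability q is the smallest fixed point of f in [0, 1]. Setting s = f(s):
  2/11·s² + (17/88 − 1)·s + 5/8 = 0
  2/11·s² − (5/8 + 2/11)·s + 5/8 = 0
which factors as (s − 1)·(2/11·s − 5/8) = 0, giving roots s = 1 and s = (5/8)/(2/11) = 55/16. Since 55/16 ≥ 1, the smallest root in [0, 1] is s = 1.)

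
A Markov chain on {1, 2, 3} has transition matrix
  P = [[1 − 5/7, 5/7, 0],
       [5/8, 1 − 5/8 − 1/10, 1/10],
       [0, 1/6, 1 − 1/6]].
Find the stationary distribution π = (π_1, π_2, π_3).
π = (35/99, 40/99, 8/33)

This is a birth-death chain on three states, which satisfies detailed balance: π_1 · P_{12} = π_2 · P_{21} and π_2 · P_{23} = π_3 · P_{32}.
From π_1 · 5/7 = π_2 · 5/8: π_2/π_1 = (5/7)/(5/8) = 8/7.
From π_2 · 1/10 = π_3 · 1/6: π_3/π_2 = (1/10)/(1/6) = 3/5.
Take π_1 proportional to 1; then unnormalized π = (1, 8/7, 24/35). Normalize by dividing by the sum 99/35:
  π = (35/99, 40/99, 8/33).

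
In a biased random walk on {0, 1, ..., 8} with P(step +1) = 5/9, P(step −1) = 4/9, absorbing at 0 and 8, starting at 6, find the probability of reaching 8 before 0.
P(hit 8 before 0) = (1 − (4/5)^6) / (1 − (4/5)^8) = 32025/36121

Let u_k denote P(reach 8 before 0 | start at k). Boundary: u_0 = 0, u_8 = 1. Recurrence: u_k = 5/9·u_{k+1} + 4/9·u_{k-1} for 1 ≤ k ≤ 7. Try u_k = A + B·r^k with r = q/p = (4/9)/(5/9) = 4/5. Substitution satisfies the recurrence; boundary conditions give:
  u_k = (1 − r^k) / (1 − r^N) = (1 − (4/5)^6) / (1 − (4/5)^8) = 32025/36121.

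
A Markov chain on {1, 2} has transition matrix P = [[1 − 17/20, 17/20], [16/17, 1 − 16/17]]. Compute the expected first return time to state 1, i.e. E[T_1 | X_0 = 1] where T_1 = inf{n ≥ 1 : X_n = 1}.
E[T_1 | X_0 = 1] = 1/π_1 = 609/320

For an irreducible recurrent Markov chain with stationary distribution π, E[T_i | X_0 = i] = 1/π_i (Kac's formula). Here π_1 = (16/17)/(17/20 + 16/17) = (16/17)/(609/340) = 320/609, so E[T_1 | X_0 = 1] = 1/π_1 = (17/20 + 16/17)/(16/17) = (609/340)/(16/17) = 609/320.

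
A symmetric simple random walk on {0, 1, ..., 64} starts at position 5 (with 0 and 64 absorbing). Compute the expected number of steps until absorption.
E[τ | X_0 = 5] = 295

Let v_k = E[τ | X_0 = k]. Boundary: v_0 = v_64 = 0. Recurrence: v_k = 1 + (v_{k-1} + v_{k+1})/2 for 1 ≤ k ≤ 63. The particular solution to v_k − (v_{k-1} + v_{k+1})/2 = 1 is v_k = −k^2. Adding homogeneous solution A + B k and matching boundaries gives v_k = k (64 − k). Substituting k = 5: v_5 = 5 · 59 = 295.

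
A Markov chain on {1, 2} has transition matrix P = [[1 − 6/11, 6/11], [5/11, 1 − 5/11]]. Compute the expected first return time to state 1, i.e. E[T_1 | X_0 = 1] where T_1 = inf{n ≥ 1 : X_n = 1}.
E[T_1 | X_0 = 1] = 1/π_1 = 11/5

For an irreducible recurrent Markov chain with stationary distribution π, E[T_i | X_0 = i] = 1/π_i (Kac's formula). Here π_1 = (5/11)/(6/11 + 5/11) = (5/11)/(1) = 5/11, so E[T_1 | X_0 = 1] = 1/π_1 = (6/11 + 5/11)/(5/11) = (1)/(5/11) = 11/5.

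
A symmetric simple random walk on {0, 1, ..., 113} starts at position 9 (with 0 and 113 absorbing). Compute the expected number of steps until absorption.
E[τ | X_0 = 9] = 936

Let v_k = E[τ | X_0 = k]. Boundary: v_0 = v_113 = 0. Recurrence: v_k = 1 + (v_{k-1} + v_{k+1})/2 for 1 ≤ k ≤ 112. The particular solution to v_k − (v_{k-1} + v_{k+1})/2 = 1 is v_k = −k^2. Adding homogeneous solution A + B k and matching boundaries gives v_k = k (113 − k). Substituting k = 9: v_9 = 9 · 104 = 936.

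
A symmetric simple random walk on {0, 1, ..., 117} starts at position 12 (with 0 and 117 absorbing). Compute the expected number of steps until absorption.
E[τ | X_0 = 12] = 1260

Let v_k = E[τ | X_0 = k]. Boundary: v_0 = v_117 = 0. Recurrence: v_k = 1 + (v_{k-1} + v_{k+1})/2 for 1 ≤ k ≤ 116. The particular solution to v_k − (v_{k-1} + v_{k+1})/2 = 1 is v_k = −k^2. Adding homogeneous solution A + B k and matching boundaries gives v_k = k (117 − k). Substituting k = 12: v_12 = 12 · 105 = 1260.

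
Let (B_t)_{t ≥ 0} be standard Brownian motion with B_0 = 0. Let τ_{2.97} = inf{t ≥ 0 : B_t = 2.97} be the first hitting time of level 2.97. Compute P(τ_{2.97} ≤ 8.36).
P(τ_{2.97} ≤ 8.36) = 2(1 − Φ(2.97/√8.36)) = 2(1 − Φ(1.0272)) ≈ 0.3043

By the reflection principle for standard BM, P(τ_b ≤ t) = 2 · P(B_t ≥ b). Since B_t ~ N(0, t), P(B_t ≥ 2.97) = 1 − Φ(2.97/√t) = 1 − Φ(2.97/√8.36) = 1 − Φ(1.0272) ≈ 0.15216. Doubling: P(τ_{2.97} ≤ 8.36) ≈ 2 · 0.15216 = 0.30432 ≈ 0.3043.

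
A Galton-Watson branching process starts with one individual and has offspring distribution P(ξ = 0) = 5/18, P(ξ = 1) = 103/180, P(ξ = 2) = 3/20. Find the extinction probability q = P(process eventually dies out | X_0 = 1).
q = 1

Mean offspring μ = 0·5/18 + 1·103/180 + 2·3/20 = 157/180 ≤ 1. For μ ≤ 1 with offspring not concentrated at 1, the Galton-Watson process goes extinct almost surely, so q = 1.
(Algebraic check: The pgf is f(s) = 5/18 + 103/180·s + 3/20·s². The extinction probability q is the smallest fixed point of f in [0, 1]. Setting s = f(s):
  3/20·s² + (103/180 − 1)·s + 5/18 = 0
  3/20·s² − (5/18 + 3/20)·s + 5/18 = 0
which factors as (s − 1)·(3/20·s − 5/18) = 0, giving roots s = 1 and s = (5/18)/(3/20) = 50/27. Since 50/27 ≥ 1, the smallest root in [0, 1] is s = 1.)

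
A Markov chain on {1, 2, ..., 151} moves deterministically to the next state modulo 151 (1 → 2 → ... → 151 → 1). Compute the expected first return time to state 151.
E[T_151 | X_0 = 151] = 151

The chain cycles deterministically, so starting at state 151 it returns in exactly 151 steps. Equivalently, the stationary distribution is uniform π_j = 1/151 for every state j, so by Kac's formula E[T_151] = 1/π_151 = 151.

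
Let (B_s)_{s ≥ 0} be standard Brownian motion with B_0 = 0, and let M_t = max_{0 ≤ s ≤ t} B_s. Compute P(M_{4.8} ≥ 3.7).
P(M_{4.8} ≥ 3.7) = 2·P(B_{4.8} ≥ 3.7) = 2(1 − Φ(3.7/√4.8)) ≈ 0.0913

By the reflection principle for Brownian motion, P(M_t ≥ a) = 2 · P(B_t ≥ a) for a ≥ 0. Since B_t ~ N(0, t), P(B_t ≥ 3.7) = 1 − Φ(3.7/√t) = 1 − Φ(3.7/√4.8) = 1 − Φ(1.6888). So
  P(M_{4.8} ≥ 3.7) = 2(1 − Φ(1.6888)) ≈ 0.0913.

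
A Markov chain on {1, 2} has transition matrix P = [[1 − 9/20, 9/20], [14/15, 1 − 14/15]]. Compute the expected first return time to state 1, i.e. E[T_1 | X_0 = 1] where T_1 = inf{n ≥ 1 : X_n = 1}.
E[T_1 | X_0 = 1] = 1/π_1 = 83/56

For an irreducible recurrent Markov chain with stationary distribution π, E[T_i | X_0 = i] = 1/π_i (Kac's formula). Here π_1 = (14/15)/(9/20 + 14/15) = (14/15)/(83/60) = 56/83, so E[T_1 | X_0 = 1] = 1/π_1 = (9/20 + 14/15)/(14/15) = (83/60)/(14/15) = 83/56.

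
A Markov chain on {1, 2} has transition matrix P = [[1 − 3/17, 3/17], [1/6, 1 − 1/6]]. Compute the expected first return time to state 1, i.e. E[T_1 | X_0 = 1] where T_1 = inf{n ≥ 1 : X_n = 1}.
E[T_1 | X_0 = 1] = 1/π_1 = 35/17

For an irreducible recurrent Markov chain with stationary distribution π, E[T_i | X_0 = i] = 1/π_i (Kac's formula). Here π_1 = (1/6)/(3/17 + 1/6) = (1/6)/(35/102) = 17/35, so E[T_1 | X_0 = 1] = 1/π_1 = (3/17 + 1/6)/(1/6) = (35/102)/(1/6) = 35/17.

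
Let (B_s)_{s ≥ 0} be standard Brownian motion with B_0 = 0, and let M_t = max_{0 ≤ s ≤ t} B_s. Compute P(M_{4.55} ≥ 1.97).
P(M_{4.55} ≥ 1.97) = 2·P(B_{4.55} ≥ 1.97) = 2(1 − Φ(1.97/√4.55)) ≈ 0.3557

By the reflection principle for Brownian motion, P(M_t ≥ a) = 2 · P(B_t ≥ a) for a ≥ 0. Since B_t ~ N(0, t), P(B_t ≥ 1.97) = 1 − Φ(1.97/√t) = 1 − Φ(1.97/√4.55) = 1 − Φ(0.9236). So
  P(M_{4.55} ≥ 1.97) = 2(1 − Φ(0.9236)) ≈ 0.3557.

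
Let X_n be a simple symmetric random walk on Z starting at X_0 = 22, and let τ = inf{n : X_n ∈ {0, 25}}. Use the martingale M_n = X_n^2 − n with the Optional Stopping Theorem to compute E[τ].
E[τ] = 66

M_n = X_n^2 − n is a martingale (since E[X_{n+1}^2 | F_n] = X_n^2 + 1). By OST (τ has finite mean in a bounded region), E[M_τ] = E[M_0] = X_0^2 − 0 = 22^2 = 484. Also E[M_τ] = E[X_τ^2] − E[τ]. The walk exits at 0 or 25, with P(hit 25 first) = 22/25, so E[X_τ^2] = 25^2 · 22/25 + 0 = 550. Thus E[τ] = E[X_τ^2] − E[M_τ] = 550 − 484 = 66 = 22(25 − 22) = 66.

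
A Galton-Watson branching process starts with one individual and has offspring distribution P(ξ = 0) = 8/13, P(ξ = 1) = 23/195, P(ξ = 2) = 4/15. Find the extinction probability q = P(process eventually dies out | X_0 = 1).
q = 1

Mean offspring μ = 0·8/13 + 1·23/195 + 2·4/15 = 127/195 ≤ 1. For μ ≤ 1 with offspring not concentrated at 1, the Galton-Watson process goes extinct almost surely, so q = 1.
(Algebraic check: The pgf is f(s) = 8/13 + 23/195·s + 4/15·s². The extinction probability q is the smallest fixed point of f in [0, 1]. Setting s = f(s):
  4/15·s² + (23/195 − 1)·s + 8/13 = 0
  4/15·s² − (8/13 + 4/15)·s + 8/13 = 0
which factors as (s − 1)·(4/15·s − 8/13) = 0, giving roots s = 1 and s = (8/13)/(4/15) = 30/13. Since 30/13 ≥ 1, the smallest root in [0, 1] is s = 1.)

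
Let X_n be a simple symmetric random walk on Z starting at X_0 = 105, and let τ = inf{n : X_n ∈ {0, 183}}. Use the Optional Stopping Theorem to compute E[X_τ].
E[X_τ] = 105

X_n is a martingale and τ is a bounded-mean stopping time (indeed τ is finite a.s. with bounded expectation since the walk is in a bounded region). By the OST, E[X_τ] = E[X_0] = 105. Equivalently: E[X_τ] = 183 · P(hit 183 first) + 0 · P(hit 0 first) = 183 · (105/183) = 105.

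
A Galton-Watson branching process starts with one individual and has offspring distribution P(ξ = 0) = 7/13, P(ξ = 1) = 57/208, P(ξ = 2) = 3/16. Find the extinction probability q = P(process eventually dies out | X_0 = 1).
q = 1

Mean offspring μ = 0·7/13 + 1·57/208 + 2·3/16 = 135/208 ≤ 1. For μ ≤ 1 with offspring not concentrated at 1, the Galton-Watson process goes extinct almost surely, so q = 1.
(Algebraic check: The pgf is f(s) = 7/13 + 57/208·s + 3/16·s². The extinction probability q is the smallest fixed point of f in [0, 1]. Setting s = f(s):
  3/16·s² + (57/208 − 1)·s + 7/13 = 0
  3/16·s² − (7/13 + 3/16)·s + 7/13 = 0
which factors as (s − 1)·(3/16·s − 7/13) = 0, giving roots s = 1 and s = (7/13)/(3/16) = 112/39. Since 112/39 ≥ 1, the smallest root in [0, 1] is s = 1.)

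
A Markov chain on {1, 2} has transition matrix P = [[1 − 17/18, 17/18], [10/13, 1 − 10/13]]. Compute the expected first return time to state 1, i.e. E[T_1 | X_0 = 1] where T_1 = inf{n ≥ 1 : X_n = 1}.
E[T_1 | X_0 = 1] = 1/π_1 = 401/180

For an irreducible recurrent Markov chain with stationary distribution π, E[T_i | X_0 = i] = 1/π_i (Kac's formula). Here π_1 = (10/13)/(17/18 + 10/13) = (10/13)/(401/234) = 180/401, so E[T_1 | X_0 = 1] = 1/π_1 = (17/18 + 10/13)/(10/13) = (401/234)/(10/13) = 401/180.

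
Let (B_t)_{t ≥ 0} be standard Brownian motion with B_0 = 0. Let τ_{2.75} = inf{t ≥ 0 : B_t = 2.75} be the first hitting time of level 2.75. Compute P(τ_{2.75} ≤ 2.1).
P(τ_{2.75} ≤ 2.1) = 2(1 − Φ(2.75/√2.1)) = 2(1 − Φ(1.8977)) ≈ 0.0577

By the reflection principle for standard BM, P(τ_b ≤ t) = 2 · P(B_t ≥ b). Since B_t ~ N(0, t), P(B_t ≥ 2.75) = 1 − Φ(2.75/√t) = 1 − Φ(2.75/√2.1) = 1 − Φ(1.8977) ≈ 0.02887. Doubling: P(τ_{2.75} ≤ 2.1) ≈ 2 · 0.02887 = 0.05774 ≈ 0.0577.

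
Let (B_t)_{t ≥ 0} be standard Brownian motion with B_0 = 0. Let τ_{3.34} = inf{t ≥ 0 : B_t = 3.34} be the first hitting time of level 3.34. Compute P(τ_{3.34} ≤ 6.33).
P(τ_{3.34} ≤ 6.33) = 2(1 − Φ(3.34/√6.33)) = 2(1 − Φ(1.3275)) ≈ 0.1843

By the reflection principle for standard BM, P(τ_b ≤ t) = 2 · P(B_t ≥ b). Since B_t ~ N(0, t), P(B_t ≥ 3.34) = 1 − Φ(3.34/√t) = 1 − Φ(3.34/√6.33) = 1 − Φ(1.3275) ≈ 0.09217. Doubling: P(τ_{3.34} ≤ 6.33) ≈ 2 · 0.09217 = 0.18434 ≈ 0.1843.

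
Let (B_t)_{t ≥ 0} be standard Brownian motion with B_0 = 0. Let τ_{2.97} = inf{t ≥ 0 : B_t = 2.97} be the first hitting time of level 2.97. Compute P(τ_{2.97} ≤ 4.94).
P(τ_{2.97} ≤ 4.94) = 2(1 − Φ(2.97/√4.94)) = 2(1 − Φ(1.3363)) ≈ 0.1815

By the reflection principle for standard BM, P(τ_b ≤ t) = 2 · P(B_t ≥ b). Since B_t ~ N(0, t), P(B_t ≥ 2.97) = 1 − Φ(2.97/√t) = 1 − Φ(2.97/√4.94) = 1 − Φ(1.3363) ≈ 0.09073. Doubling: P(τ_{2.97} ≤ 4.94) ≈ 2 · 0.09073 = 0.18146 ≈ 0.1815.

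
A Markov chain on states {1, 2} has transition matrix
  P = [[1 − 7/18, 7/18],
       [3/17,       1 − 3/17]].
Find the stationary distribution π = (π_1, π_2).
π_1 = 54/173, π_2 = 119/173

Solve πP = π with π_1 + π_2 = 1. From πP = π: π_1 · (1 − 7/18) + π_2 · 3/17 = π_1 ⇒ π_2 · 3/17 = π_1 · 7/18 ⇒ π_2/π_1 = (7/18)/(3/17) = 119/54. Together with π_1 + π_2 = 1:
  π_1 = (3/17)/(7/18 + 3/17) = (3/17)/(173/306) = 54/173,
  π_2 = (7/18)/(7/18 + 3/17) = (7/18)/(173/306) = 119/173.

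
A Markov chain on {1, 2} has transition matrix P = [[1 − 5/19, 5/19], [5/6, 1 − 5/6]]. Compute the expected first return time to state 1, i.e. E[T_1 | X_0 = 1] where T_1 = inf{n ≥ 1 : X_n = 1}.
E[T_1 | X_0 = 1] = 1/π_1 = 25/19

For an irreducible recurrent Markov chain with stationary distribution π, E[T_i | X_0 = i] = 1/π_i (Kac's formula). Here π_1 = (5/6)/(5/19 + 5/6) = (5/6)/(125/114) = 19/25, so E[T_1 | X_0 = 1] = 1/π_1 = (5/19 + 5/6)/(5/6) = (125/114)/(5/6) = 25/19.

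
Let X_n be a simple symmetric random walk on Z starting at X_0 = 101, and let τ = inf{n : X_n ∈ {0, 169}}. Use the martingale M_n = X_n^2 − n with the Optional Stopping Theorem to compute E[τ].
E[τ] = 6868

M_n = X_n^2 − n is a martingale (since E[X_{n+1}^2 | F_n] = X_n^2 + 1). By OST (τ has finite mean in a bounded region), E[M_τ] = E[M_0] = X_0^2 − 0 = 101^2 = 10201. Also E[M_τ] = E[X_τ^2] − E[τ]. The walk exits at 0 or 169, with P(hit 169 first) = 101/169, so E[X_τ^2] = 169^2 · 101/169 + 0 = 17069. Thus E[τ] = E[X_τ^2] − E[M_τ] = 17069 − 10201 = 6868 = 101(169 − 101) = 6868.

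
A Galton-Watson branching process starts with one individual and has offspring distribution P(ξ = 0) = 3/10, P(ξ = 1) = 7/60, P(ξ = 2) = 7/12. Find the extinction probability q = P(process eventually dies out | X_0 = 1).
q = 18/35

The pgf is f(s) = 3/10 + 7/60·s + 7/12·s². The extinction probability q is the smallest fixed point of f in [0, 1]. Setting s = f(s):
  7/12·s² + (7/60 − 1)·s + 3/10 = 0
  7/12·s² − (3/10 + 7/12)·s + 3/10 = 0
which factors as (s − 1)·(7/12·s − 3/10) = 0, giving roots s = 1 and s = (3/10)/(7/12) = 18/35.
Mean offspring μ = 7/60 + 2·7/12 = 77/60 > 1 (supercritical), so q < 1. The extinction probability is the smaller root: q = (3/10)/(7/12) = 18/35.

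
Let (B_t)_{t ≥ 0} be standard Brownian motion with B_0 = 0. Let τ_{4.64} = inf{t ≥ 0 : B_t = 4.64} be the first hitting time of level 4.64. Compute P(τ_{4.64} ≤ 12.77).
P(τ_{4.64} ≤ 12.77) = 2(1 − Φ(4.64/√12.77)) = 2(1 − Φ(1.2984)) ≈ 0.1941

By the reflection principle for standard BM, P(τ_b ≤ t) = 2 · P(B_t ≥ b). Since B_t ~ N(0, t), P(B_t ≥ 4.64) = 1 − Φ(4.64/√t) = 1 − Φ(4.64/√12.77) = 1 − Φ(1.2984) ≈ 0.09707. Doubling: P(τ_{4.64} ≤ 12.77) ≈ 2 · 0.09707 = 0.19414 ≈ 0.1941.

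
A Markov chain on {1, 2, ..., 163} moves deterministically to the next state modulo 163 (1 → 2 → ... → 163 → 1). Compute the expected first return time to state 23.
E[T_23 | X_0 = 23] = 163

The chain cycles deterministically, so starting at state 23 it returns in exactly 163 steps. Equivalently, the stationary distribution is uniform π_j = 1/163 for every state j, so by Kac's formula E[T_23] = 1/π_23 = 163.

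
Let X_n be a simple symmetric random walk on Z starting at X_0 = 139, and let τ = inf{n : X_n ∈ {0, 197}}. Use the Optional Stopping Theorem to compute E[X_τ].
E[X_τ] = 139

X_n is a martingale and τ is a bounded-mean stopping time (indeed τ is finite a.s. with bounded expectation since the walk is in a bounded region). By the OST, E[X_τ] = E[X_0] = 139. Equivalently: E[X_τ] = 197 · P(hit 197 first) + 0 · P(hit 0 first) = 197 · (139/197) = 139.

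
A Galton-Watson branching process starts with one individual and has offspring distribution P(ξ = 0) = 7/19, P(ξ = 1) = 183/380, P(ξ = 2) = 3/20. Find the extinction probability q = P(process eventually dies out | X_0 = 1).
q = 1

Mean offspring μ = 0·7/19 + 1·183/380 + 2·3/20 = 297/380 ≤ 1. For μ ≤ 1 with offspring not concentrated at 1, the Galton-Watson process goes extinct almost surely, so q = 1.
(Algebraic check: The pgf is f(s) = 7/19 + 183/380·s + 3/20·s². The extinction probability q is the smallest fixed point of f in [0, 1]. Setting s = f(s):
  3/20·s² + (183/380 − 1)·s + 7/19 = 0
  3/20·s² − (7/19 + 3/20)·s + 7/19 = 0
which factors as (s − 1)·(3/20·s − 7/19) = 0, giving roots s = 1 and s = (7/19)/(3/20) = 140/57. Since 140/57 ≥ 1, the smallest root in [0, 1] is s = 1.)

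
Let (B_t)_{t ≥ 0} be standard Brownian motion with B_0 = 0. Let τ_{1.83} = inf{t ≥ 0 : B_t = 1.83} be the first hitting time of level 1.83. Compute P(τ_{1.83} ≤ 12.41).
P(τ_{1.83} ≤ 12.41) = 2(1 − Φ(1.83/√12.41)) = 2(1 − Φ(0.5195)) ≈ 0.6034

By the reflection principle for standard BM, P(τ_b ≤ t) = 2 · P(B_t ≥ b). Since B_t ~ N(0, t), P(B_t ≥ 1.83) = 1 − Φ(1.83/√t) = 1 − Φ(1.83/√12.41) = 1 − Φ(0.5195) ≈ 0.30171. Doubling: P(τ_{1.83} ≤ 12.41) ≈ 2 · 0.30171 = 0.60342 ≈ 0.6034.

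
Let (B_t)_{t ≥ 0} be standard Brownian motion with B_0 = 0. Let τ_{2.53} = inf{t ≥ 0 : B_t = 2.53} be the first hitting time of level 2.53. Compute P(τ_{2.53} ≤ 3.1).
P(τ_{2.53} ≤ 3.1) = 2(1 − Φ(2.53/√3.1)) = 2(1 − Φ(1.4369)) ≈ 0.1507

By the reflection principle for standard BM, P(τ_b ≤ t) = 2 · P(B_t ≥ b). Since B_t ~ N(0, t), P(B_t ≥ 2.53) = 1 − Φ(2.53/√t) = 1 − Φ(2.53/√3.1) = 1 − Φ(1.4369) ≈ 0.07537. Doubling: P(τ_{2.53} ≤ 3.1) ≈ 2 · 0.07537 = 0.15074 ≈ 0.1507.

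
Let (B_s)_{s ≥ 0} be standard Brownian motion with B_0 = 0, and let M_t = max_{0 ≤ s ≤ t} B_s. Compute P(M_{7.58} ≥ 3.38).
P(M_{7.58} ≥ 3.38) = 2·P(B_{7.58} ≥ 3.38) = 2(1 − Φ(3.38/√7.58)) ≈ 0.2196

By the reflection principle for Brownian motion, P(M_t ≥ a) = 2 · P(B_t ≥ a) for a ≥ 0. Since B_t ~ N(0, t), P(B_t ≥ 3.38) = 1 − Φ(3.38/√t) = 1 − Φ(3.38/√7.58) = 1 − Φ(1.2277). So
  P(M_{7.58} ≥ 3.38) = 2(1 − Φ(1.2277)) ≈ 0.2196.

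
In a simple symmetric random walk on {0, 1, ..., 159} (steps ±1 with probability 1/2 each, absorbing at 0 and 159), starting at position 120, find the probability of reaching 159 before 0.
P(hit 159 before 0) = 120/159 = 40/53

Let u_k = P(hit 159 before 0 | start at k). Then u_0 = 0, u_159 = 1, and u_k = u_{k-1}/2 + u_{k+1}/2 for 1 ≤ k ≤ 158. This harmonic recurrence is solved by u_k = k/159, giving u_120 = 120/159 = 40/53.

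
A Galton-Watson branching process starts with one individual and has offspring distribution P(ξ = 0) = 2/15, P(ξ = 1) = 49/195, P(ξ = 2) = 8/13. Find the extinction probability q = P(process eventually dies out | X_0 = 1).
q = 13/60

The pgf is f(s) = 2/15 + 49/195·s + 8/13·s². The extinction probability q is the smallest fixed point of f in [0, 1]. Setting s = f(s):
  8/13·s² + (49/195 − 1)·s + 2/15 = 0
  8/13·s² − (2/15 + 8/13)·s + 2/15 = 0
which factors as (s − 1)·(8/13·s − 2/15) = 0, giving roots s = 1 and s = (2/15)/(8/13) = 13/60.
Mean offspring μ = 49/195 + 2·8/13 = 289/195 > 1 (supercritical), so q < 1. The extinction probability is the smaller root: q = (2/15)/(8/13) = 13/60.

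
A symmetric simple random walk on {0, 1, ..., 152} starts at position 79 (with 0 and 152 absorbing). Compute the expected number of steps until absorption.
E[τ | X_0 = 79] = 5767

Let v_k = E[τ | X_0 = k]. Boundary: v_0 = v_152 = 0. Recurrence: v_k = 1 + (v_{k-1} + v_{k+1})/2 for 1 ≤ k ≤ 151. The particular solution to v_k − (v_{k-1} + v_{k+1})/2 = 1 is v_k = −k^2. Adding homogeneous solution A + B k and matching boundaries gives v_k = k (152 − k). Substituting k = 79: v_79 = 79 · 73 = 5767.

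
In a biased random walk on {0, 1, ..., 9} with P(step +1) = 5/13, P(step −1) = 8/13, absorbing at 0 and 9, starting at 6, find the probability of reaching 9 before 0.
P(hit 9 before 0) = (1 − (8/5)^6) / (1 − (8/5)^9) = 79625/341769

Let u_k denote P(reach 9 before 0 | start at k). Boundary: u_0 = 0, u_9 = 1. Recurrence: u_k = 5/13·u_{k+1} + 8/13·u_{k-1} for 1 ≤ k ≤ 8. Try u_k = A + B·r^k with r = q/p = (8/13)/(5/13) = 8/5. Substitution satisfies the recurrence; boundary conditions give:
  u_k = (1 − r^k) / (1 − r^N) = (1 − (8/5)^6) / (1 − (8/5)^9) = 79625/341769.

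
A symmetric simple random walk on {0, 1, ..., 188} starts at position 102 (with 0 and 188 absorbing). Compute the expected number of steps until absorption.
E[τ | X_0 = 102] = 8772

Let v_k = E[τ | X_0 = k]. Boundary: v_0 = v_188 = 0. Recurrence: v_k = 1 + (v_{k-1} + v_{k+1})/2 for 1 ≤ k ≤ 187. The particular solution to v_k − (v_{k-1} + v_{k+1})/2 = 1 is v_k = −k^2. Adding homogeneous solution A + B k and matching boundaries gives v_k = k (188 − k). Substituting k = 102: v_102 = 102 · 86 = 8772.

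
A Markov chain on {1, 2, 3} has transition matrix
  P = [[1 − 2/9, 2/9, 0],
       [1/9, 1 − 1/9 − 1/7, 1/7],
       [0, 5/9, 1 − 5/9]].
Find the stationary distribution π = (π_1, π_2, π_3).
π = (35/123, 70/123, 6/41)

This is a birth-death chain on three states, which satisfies detailed balance: π_1 · P_{12} = π_2 · P_{21} and π_2 · P_{23} = π_3 · P_{32}.
From π_1 · 2/9 = π_2 · 1/9: π_2/π_1 = (2/9)/(1/9) = 2.
From π_2 · 1/7 = π_3 · 5/9: π_3/π_2 = (1/7)/(5/9) = 9/35.
Take π_1 proportional to 1; then unnormalized π = (1, 2, 18/35). Normalize by dividing by the sum 123/35:
  π = (35/123, 70/123, 6/41).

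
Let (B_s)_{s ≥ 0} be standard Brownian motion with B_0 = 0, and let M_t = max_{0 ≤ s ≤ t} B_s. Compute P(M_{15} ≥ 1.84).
P(M_{15} ≥ 1.84) = 2·P(B_{15} ≥ 1.84) = 2(1 − Φ(1.84/√15)) ≈ 0.6347

By the reflection principle for Brownian motion, P(M_t ≥ a) = 2 · P(B_t ≥ a) for a ≥ 0. Since B_t ~ N(0, t), P(B_t ≥ 1.84) = 1 − Φ(1.84/√t) = 1 − Φ(1.84/√15) = 1 − Φ(0.4751). So
  P(M_{15} ≥ 1.84) = 2(1 − Φ(0.4751)) ≈ 0.6347.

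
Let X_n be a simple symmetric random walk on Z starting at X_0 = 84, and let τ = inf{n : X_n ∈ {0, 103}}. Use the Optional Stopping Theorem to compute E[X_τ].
E[X_τ] = 84

X_n is a martingale and τ is a bounded-mean stopping time (indeed τ is finite a.s. with bounded expectation since the walk is in a bounded region). By the OST, E[X_τ] = E[X_0] = 84. Equivalently: E[X_τ] = 103 · P(hit 103 first) + 0 · P(hit 0 first) = 103 · (84/103) = 84.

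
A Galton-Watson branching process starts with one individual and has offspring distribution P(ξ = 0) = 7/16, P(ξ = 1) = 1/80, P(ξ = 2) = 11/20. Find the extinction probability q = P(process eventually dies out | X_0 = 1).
q = 35/44

The pgf is f(s) = 7/16 + 1/80·s + 11/20·s². The extinction probability q is the smallest fixed point of f in [0, 1]. Setting s = f(s):
  11/20·s² + (1/80 − 1)·s + 7/16 = 0
  11/20·s² − (7/16 + 11/20)·s + 7/16 = 0
which factors as (s − 1)·(11/20·s − 7/16) = 0, giving roots s = 1 and s = (7/16)/(11/20) = 35/44.
Mean offspring μ = 1/80 + 2·11/20 = 89/80 > 1 (supercritical), so q < 1. The extinction probability is the smaller root: q = (7/16)/(11/20) = 35/44.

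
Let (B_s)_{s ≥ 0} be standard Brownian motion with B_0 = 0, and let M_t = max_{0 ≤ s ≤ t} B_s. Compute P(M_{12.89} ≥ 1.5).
P(M_{12.89} ≥ 1.5) = 2·P(B_{12.89} ≥ 1.5) = 2(1 − Φ(1.5/√12.89)) ≈ 0.6761

By the reflection principle for Brownian motion, P(M_t ≥ a) = 2 · P(B_t ≥ a) for a ≥ 0. Since B_t ~ N(0, t), P(B_t ≥ 1.5) = 1 − Φ(1.5/√t) = 1 − Φ(1.5/√12.89) = 1 − Φ(0.4178). So
  P(M_{12.89} ≥ 1.5) = 2(1 − Φ(0.4178)) ≈ 0.6761.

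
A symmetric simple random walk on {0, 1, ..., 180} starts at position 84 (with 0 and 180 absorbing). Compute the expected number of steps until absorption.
E[τ | X_0 = 84] = 8064

Let v_k = E[τ | X_0 = k]. Boundary: v_0 = v_180 = 0. Recurrence: v_k = 1 + (v_{k-1} + v_{k+1})/2 for 1 ≤ k ≤ 179. The particular solution to v_k − (v_{k-1} + v_{k+1})/2 = 1 is v_k = −k^2. Adding homogeneous solution A + B k and matching boundaries gives v_k = k (180 − k). Substituting k = 84: v_84 = 84 · 96 = 8064.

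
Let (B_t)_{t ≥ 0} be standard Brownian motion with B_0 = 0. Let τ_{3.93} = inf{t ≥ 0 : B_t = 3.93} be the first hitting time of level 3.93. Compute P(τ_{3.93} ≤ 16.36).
P(τ_{3.93} ≤ 16.36) = 2(1 − Φ(3.93/√16.36)) = 2(1 − Φ(0.9716)) ≈ 0.3312

By the reflection principle for standard BM, P(τ_b ≤ t) = 2 · P(B_t ≥ b). Since B_t ~ N(0, t), P(B_t ≥ 3.93) = 1 − Φ(3.93/√t) = 1 − Φ(3.93/√16.36) = 1 − Φ(0.9716) ≈ 0.16562. Doubling: P(τ_{3.93} ≤ 16.36) ≈ 2 · 0.16562 = 0.33124 ≈ 0.3312.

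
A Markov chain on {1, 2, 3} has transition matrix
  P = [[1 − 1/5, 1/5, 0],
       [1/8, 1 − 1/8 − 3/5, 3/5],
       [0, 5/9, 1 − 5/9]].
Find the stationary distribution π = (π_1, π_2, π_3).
π = (125/541, 200/541, 216/541)

This is a birth-death chain on three states, which satisfies detailed balance: π_1 · P_{12} = π_2 · P_{21} and π_2 · P_{23} = π_3 · P_{32}.
From π_1 · 1/5 = π_2 · 1/8: π_2/π_1 = (1/5)/(1/8) = 8/5.
From π_2 · 3/5 = π_3 · 5/9: π_3/π_2 = (3/5)/(5/9) = 27/25.
Take π_1 proportional to 1; then unnormalized π = (1, 8/5, 216/125). Normalize by dividing by the sum 541/125:
  π = (125/541, 200/541, 216/541).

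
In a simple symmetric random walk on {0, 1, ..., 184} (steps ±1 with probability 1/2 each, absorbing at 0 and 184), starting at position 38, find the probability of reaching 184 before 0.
P(hit 184 before 0) = 38/184 = 19/92

Let u_k = P(hit 184 before 0 | start at k). Then u_0 = 0, u_184 = 1, and u_k = u_{k-1}/2 + u_{k+1}/2 for 1 ≤ k ≤ 183. This harmonic recurrence is solved by u_k = k/184, giving u_38 = 38/184 = 19/92.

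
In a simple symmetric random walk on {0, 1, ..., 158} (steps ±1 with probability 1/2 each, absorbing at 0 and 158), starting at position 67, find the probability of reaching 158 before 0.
P(hit 158 before 0) = 67/158

Let u_k = P(hit 158 before 0 | start at k). Then u_0 = 0, u_158 = 1, and u_k = u_{k-1}/2 + u_{k+1}/2 for 1 ≤ k ≤ 157. This harmonic recurrence is solved by u_k = k/158, giving u_67 = 67/158.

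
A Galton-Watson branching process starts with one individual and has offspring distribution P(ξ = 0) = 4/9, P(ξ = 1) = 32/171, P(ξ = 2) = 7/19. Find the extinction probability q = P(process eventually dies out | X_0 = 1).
q = 1

Mean offspring μ = 0·4/9 + 1·32/171 + 2·7/19 = 158/171 ≤ 1. For μ ≤ 1 with offspring not concentrated at 1, the Galton-Watson process goes extinct almost surely, so q = 1.
(Algebraic check: The pgf is f(s) = 4/9 + 32/171·s + 7/19·s². The extinction probability q is the smallest fixed point of f in [0, 1]. Setting s = f(s):
  7/19·s² + (32/171 − 1)·s + 4/9 = 0
  7/19·s² − (4/9 + 7/19)·s + 4/9 = 0
which factors as (s − 1)·(7/19·s − 4/9) = 0, giving roots s = 1 and s = (4/9)/(7/19) = 76/63. Since 76/63 ≥ 1, the smallest root in [0, 1] is s = 1.)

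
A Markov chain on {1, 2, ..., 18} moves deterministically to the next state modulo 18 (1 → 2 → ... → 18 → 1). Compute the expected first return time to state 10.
E[T_10 | X_0 = 10] = 18

The chain cycles deterministically, so starting at state 10 it returns in exactly 18 steps. Equivalently, the stationary distribution is uniform π_j = 1/18 for every state j, so by Kac's formula E[T_10] = 1/π_10 = 18.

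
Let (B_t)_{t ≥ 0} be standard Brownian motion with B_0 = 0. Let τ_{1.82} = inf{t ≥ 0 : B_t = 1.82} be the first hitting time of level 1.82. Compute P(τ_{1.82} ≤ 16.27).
P(τ_{1.82} ≤ 16.27) = 2(1 − Φ(1.82/√16.27)) = 2(1 − Φ(0.4512)) ≈ 0.6518

By the reflection principle for standard BM, P(τ_b ≤ t) = 2 · P(B_t ≥ b). Since B_t ~ N(0, t), P(B_t ≥ 1.82) = 1 − Φ(1.82/√t) = 1 − Φ(1.82/√16.27) = 1 − Φ(0.4512) ≈ 0.32592. Doubling: P(τ_{1.82} ≤ 16.27) ≈ 2 · 0.32592 = 0.65184 ≈ 0.6518.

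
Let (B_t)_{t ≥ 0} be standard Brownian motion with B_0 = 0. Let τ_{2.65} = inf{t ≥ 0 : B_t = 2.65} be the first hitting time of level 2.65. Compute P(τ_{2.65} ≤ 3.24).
P(τ_{2.65} ≤ 3.24) = 2(1 − Φ(2.65/√3.24)) = 2(1 − Φ(1.4722)) ≈ 0.1410

By the reflection principle for standard BM, P(τ_b ≤ t) = 2 · P(B_t ≥ b). Since B_t ~ N(0, t), P(B_t ≥ 2.65) = 1 − Φ(2.65/√t) = 1 − Φ(2.65/√3.24) = 1 − Φ(1.4722) ≈ 0.07048. Doubling: P(τ_{2.65} ≤ 3.24) ≈ 2 · 0.07048 = 0.14096 ≈ 0.1410.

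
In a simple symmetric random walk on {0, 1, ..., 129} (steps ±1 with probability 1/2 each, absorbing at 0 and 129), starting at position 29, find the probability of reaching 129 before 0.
P(hit 129 before 0) = 29/129

Let u_k = P(hit 129 before 0 | start at k). Then u_0 = 0, u_129 = 1, and u_k = u_{k-1}/2 + u_{k+1}/2 for 1 ≤ k ≤ 128. This harmonic recurrence is solved by u_k = k/129, giving u_29 = 29/129.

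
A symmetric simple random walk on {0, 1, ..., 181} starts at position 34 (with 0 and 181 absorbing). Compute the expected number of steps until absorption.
E[τ | X_0 = 34] = 4998

Let v_k = E[τ | X_0 = k]. Boundary: v_0 = v_181 = 0. Recurrence: v_k = 1 + (v_{k-1} + v_{k+1})/2 for 1 ≤ k ≤ 180. The particular solution to v_k − (v_{k-1} + v_{k+1})/2 = 1 is v_k = −k^2. Adding homogeneous solution A + B k and matching boundaries gives v_k = k (181 − k). Substituting k = 34: v_34 = 34 · 147 = 4998.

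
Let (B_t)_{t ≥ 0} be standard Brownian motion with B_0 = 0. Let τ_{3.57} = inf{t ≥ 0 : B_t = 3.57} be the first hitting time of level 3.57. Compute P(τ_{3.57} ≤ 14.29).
P(τ_{3.57} ≤ 14.29) = 2(1 − Φ(3.57/√14.29)) = 2(1 − Φ(0.9444)) ≈ 0.3450

By the reflection principle for standard BM, P(τ_b ≤ t) = 2 · P(B_t ≥ b). Since B_t ~ N(0, t), P(B_t ≥ 3.57) = 1 − Φ(3.57/√t) = 1 − Φ(3.57/√14.29) = 1 − Φ(0.9444) ≈ 0.17248. Doubling: P(τ_{3.57} ≤ 14.29) ≈ 2 · 0.17248 = 0.34496 ≈ 0.3450.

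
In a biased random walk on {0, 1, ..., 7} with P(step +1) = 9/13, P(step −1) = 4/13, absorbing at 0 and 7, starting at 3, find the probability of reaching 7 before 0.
P(hit 7 before 0) = (1 − (4/9)^3) / (1 − (4/9)^7) = 872613/953317

Let u_k denote P(reach 7 before 0 | start at k). Boundary: u_0 = 0, u_7 = 1. Recurrence: u_k = 9/13·u_{k+1} + 4/13·u_{k-1} for 1 ≤ k ≤ 6. Try u_k = A + B·r^k with r = q/p = (4/13)/(9/13) = 4/9. Substitution satisfies the recurrence; boundary conditions give:
  u_k = (1 − r^k) / (1 − r^N) = (1 − (4/9)^3) / (1 − (4/9)^7) = 872613/953317.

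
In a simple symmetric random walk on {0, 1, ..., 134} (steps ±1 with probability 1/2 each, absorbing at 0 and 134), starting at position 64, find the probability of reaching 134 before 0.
P(hit 134 before 0) = 64/134 = 32/67

Let u_k = P(hit 134 before 0 | start at k). Then u_0 = 0, u_134 = 1, and u_k = u_{k-1}/2 + u_{k+1}/2 for 1 ≤ k ≤ 133. This harmonic recurrence is solved by u_k = k/134, giving u_64 = 64/134 = 32/67.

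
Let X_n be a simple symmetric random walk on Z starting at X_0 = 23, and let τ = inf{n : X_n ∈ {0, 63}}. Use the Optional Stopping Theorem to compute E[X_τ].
E[X_τ] = 23

X_n is a martingale and τ is a bounded-mean stopping time (indeed τ is finite a.s. with bounded expectation since the walk is in a bounded region). By the OST, E[X_τ] = E[X_0] = 23. Equivalently: E[X_τ] = 63 · P(hit 63 first) + 0 · P(hit 0 first) = 63 · (23/63) = 23.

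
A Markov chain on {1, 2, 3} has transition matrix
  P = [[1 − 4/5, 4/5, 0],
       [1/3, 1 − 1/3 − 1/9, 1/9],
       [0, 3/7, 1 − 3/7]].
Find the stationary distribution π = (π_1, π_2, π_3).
π = (45/181, 108/181, 28/181)

This is a birth-death chain on three states, which satisfies detailed balance: π_1 · P_{12} = π_2 · P_{21} and π_2 · P_{23} = π_3 · P_{32}.
From π_1 · 4/5 = π_2 · 1/3: π_2/π_1 = (4/5)/(1/3) = 12/5.
From π_2 · 1/9 = π_3 · 3/7: π_3/π_2 = (1/9)/(3/7) = 7/27.
Take π_1 proportional to 1; then unnormalized π = (1, 12/5, 28/45). Normalize by dividing by the sum 181/45:
  π = (45/181, 108/181, 28/181).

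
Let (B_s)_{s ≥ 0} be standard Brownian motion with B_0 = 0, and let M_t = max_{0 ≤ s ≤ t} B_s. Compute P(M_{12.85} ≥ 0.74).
P(M_{12.85} ≥ 0.74) = 2·P(B_{12.85} ≥ 0.74) = 2(1 − Φ(0.74/√12.85)) ≈ 0.8365

By the reflection principle for Brownian motion, P(M_t ≥ a) = 2 · P(B_t ≥ a) for a ≥ 0. Since B_t ~ N(0, t), P(B_t ≥ 0.74) = 1 − Φ(0.74/√t) = 1 − Φ(0.74/√12.85) = 1 − Φ(0.2064). So
  P(M_{12.85} ≥ 0.74) = 2(1 − Φ(0.2064)) ≈ 0.8365.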